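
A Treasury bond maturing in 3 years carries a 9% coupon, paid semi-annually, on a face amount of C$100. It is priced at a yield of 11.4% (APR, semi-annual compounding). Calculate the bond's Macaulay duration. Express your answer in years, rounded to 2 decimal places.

2.68 years

Periodic yield y = 0.057. Discount each cash flow and weight by its period:
  t   CF        PV=CF/(1+0.057)^t    t·PV
  1         4.50         4.2573         4.2573
  2         4.50         4.0278         8.0555
  3         4.50         3.8105        11.4316
  4         4.50         3.6051        14.4202
  5         4.50         3.4107        17.0533
  6       104.50        74.9318       449.5910
  Σ                     94.0432       504.8090
Price P = Σ PV = 94.0432.
Macaulay duration = Σ(t·PV) / P = 504.8090 / 94.0432 = 5.36784 half-year periods.
In years: 5.36784 / 2 = 2.68392 years.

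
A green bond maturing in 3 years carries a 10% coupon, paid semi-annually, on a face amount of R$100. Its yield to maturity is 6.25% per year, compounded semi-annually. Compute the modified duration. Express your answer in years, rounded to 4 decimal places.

Periodic yield y = 0.03125. First find Macaulay duration:
  t   CF        PV=CF/(1+0.03125)^t    t·PV
  1         5.00         4.8485         4.8485
  2         5.00         4.7016         9.4031
  3         5.00         4.5591        13.6773
  4         5.00         4.4209        17.6837
  5         5.00         4.2870        21.4348
  6       105.00        87.2982       523.7895
  Σ                    110.1153       590.8369
P = 110.1153; Macaulay duration = 590.8369 / 110.1153 = 5.36562 half-year periods = 2.68281 years.
Modified duration = D_Mac / (1 + y) = 2.68281 / 1.03125 = 2.60151 years.

2.6015 years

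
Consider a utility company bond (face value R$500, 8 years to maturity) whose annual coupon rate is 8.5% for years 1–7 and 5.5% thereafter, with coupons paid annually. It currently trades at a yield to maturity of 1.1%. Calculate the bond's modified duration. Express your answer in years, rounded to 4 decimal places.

6.4298 years

Periodic yield y = 0.011. First find Macaulay duration:
  t   CF        PV=CF/(1+0.011)^t    t·PV
  1        42.50        42.0376        42.0376
  2        42.50        41.5802        83.1604
  3        42.50        41.1278       123.3834
  4        42.50        40.6803       162.7213
  5        42.50        40.2377       201.1885
  6        42.50        39.7999       238.7994
  7        42.50        39.3669       275.5681
  8       527.50       483.2960     3,866.3682
  Σ                    768.1264     4,993.2268
P = 768.1264; Macaulay duration = 4,993.2268 / 768.1264 = 6.50053 years.
Modified duration = D_Mac / (1 + y) = 6.50053 / 1.011 = 6.42980 years.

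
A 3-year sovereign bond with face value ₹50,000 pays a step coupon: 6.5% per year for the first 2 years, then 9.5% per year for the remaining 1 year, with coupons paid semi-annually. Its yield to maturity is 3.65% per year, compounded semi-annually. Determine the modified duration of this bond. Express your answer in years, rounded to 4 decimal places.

2.7329 years

Periodic yield y = 0.01825. First find Macaulay duration:
  t   CF        PV=CF/(1+0.01825)^t    t·PV
  1     1,625.00     1,595.8753     1,595.8753
  2     1,625.00     1,567.2726     3,134.5451
  3     1,625.00     1,539.1825     4,617.5474
  4     1,625.00     1,511.5958     6,046.3834
  5     2,375.00     2,169.6592    10,848.2959
  6    52,375.00    46,989.1429   281,934.8574
  Σ                 55,372.7282   308,177.5046
P = 55,372.7282; Macaulay duration = 308,177.5046 / 55,372.7282 = 5.56551 half-year periods = 2.78276 years.
Modified duration = D_Mac / (1 + y) = 2.78276 / 1.01825 = 2.73288 years.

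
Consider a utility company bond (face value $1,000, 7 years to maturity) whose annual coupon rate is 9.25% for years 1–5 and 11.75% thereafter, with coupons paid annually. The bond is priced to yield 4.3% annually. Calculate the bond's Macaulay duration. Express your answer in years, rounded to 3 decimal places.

Periodic yield y = 0.043. Discount each cash flow and weight by its year:
  t   CF        PV=CF/(1+0.043)^t    t·PV
  1        92.50        88.6865        88.6865
  2        92.50        85.0302       170.0604
  3        92.50        81.5246       244.5739
  4        92.50        78.1636       312.6544
  5        92.50        74.9411       374.7056
  6       117.50        91.2708       547.6250
  7     1,117.50       832.2568     5,825.7979
  Σ                  1,331.8737     7,564.1036
Price P = Σ PV = 1,331.8737.
Macaulay duration = Σ(t·PV) / P = 7,564.1036 / 1,331.8737 = 5.67930 years.

5.679 years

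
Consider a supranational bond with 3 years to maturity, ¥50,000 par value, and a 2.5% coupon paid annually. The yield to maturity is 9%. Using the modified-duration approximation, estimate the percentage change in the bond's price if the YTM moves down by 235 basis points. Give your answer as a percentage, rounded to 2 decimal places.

Periodic yield y = 0.09. Modified duration first:
  t   CF        PV=CF/(1+0.09)^t    t·PV
  1     1,250.00     1,146.7890     1,146.7890
  2     1,250.00     1,052.1000     2,104.2000
  3    51,250.00    39,574.4034   118,723.2101
  Σ                 41,773.2923   121,974.1990
P = 41,773.2923; D_Mac = 2.91991 yrs; D_mod = 2.91991/(1+0.09) = 2.67882 yrs.
ΔP/P ≈ -D_mod · Δy = -2.67882 × (-0.0235) = +0.062952 = +6.2952%.

+6.30%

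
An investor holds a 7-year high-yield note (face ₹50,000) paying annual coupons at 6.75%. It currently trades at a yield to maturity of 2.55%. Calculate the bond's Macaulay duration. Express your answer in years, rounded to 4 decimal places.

Periodic yield y = 0.0255. Discount each cash flow and weight by its year:
  t   CF        PV=CF/(1+0.0255)^t    t·PV
  1     3,375.00     3,291.0775     3,291.0775
  2     3,375.00     3,209.2419     6,418.4837
  3     3,375.00     3,129.4411     9,388.3233
  4     3,375.00     3,051.6247    12,206.4987
  5     3,375.00     2,975.7432    14,878.7161
  6     3,375.00     2,901.7486    17,410.4918
  7    53,375.00    44,749.5049   313,246.5346
  Σ                 63,308.3820   376,840.1258
Price P = Σ PV = 63,308.3820.
Macaulay duration = Σ(t·PV) / P = 376,840.1258 / 63,308.3820 = 5.95245 years.

5.9525 years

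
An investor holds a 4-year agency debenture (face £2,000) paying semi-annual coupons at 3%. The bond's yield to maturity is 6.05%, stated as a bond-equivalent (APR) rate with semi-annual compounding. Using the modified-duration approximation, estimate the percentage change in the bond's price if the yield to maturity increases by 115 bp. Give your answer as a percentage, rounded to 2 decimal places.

-4.22%

Periodic yield y = 0.03025. Modified duration first:
  t   CF        PV=CF/(1+0.03025)^t    t·PV
  1        30.00        29.1191        29.1191
  2        30.00        28.2642        56.5283
  3        30.00        27.4343        82.3028
  4        30.00        26.6287       106.5150
  5        30.00        25.8469       129.2344
  6        30.00        25.0880       150.5278
  7        30.00        24.3513       170.4594
  8     2,030.00     1,599.3925    12,795.1399
  Σ                  1,786.1250    13,519.8268
P = 1,786.1250; D_Mac = 7.56936 half-year periods = 3.78468 yrs; D_mod = 3.78468/(1+0.03025) = 3.67356 yrs.
ΔP/P ≈ -D_mod · Δy = -3.67356 × (+0.0115) = -0.042246 = -4.2246%.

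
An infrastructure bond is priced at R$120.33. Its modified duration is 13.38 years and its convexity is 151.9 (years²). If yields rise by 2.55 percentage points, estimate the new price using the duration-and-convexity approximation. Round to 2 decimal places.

R$85.22

Duration effect: -D_mod·Δy = -13.38 × (+0.0255) = -0.341190
Convexity effect: ½·C·(Δy)² = 0.5 × 151.9 × (0.0255)² = +0.0493864875
ΔP/P ≈ -0.341190 + 0.0493864875 = -0.2918035125
New price ≈ 120.33 × (1 - 0.2918035125) = 85.217283340875.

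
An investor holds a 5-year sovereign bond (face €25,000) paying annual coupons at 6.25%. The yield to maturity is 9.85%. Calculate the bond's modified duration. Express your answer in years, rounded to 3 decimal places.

Periodic yield y = 0.0985. First find Macaulay duration:
  t   CF        PV=CF/(1+0.0985)^t    t·PV
  1     1,562.50     1,422.3942     1,422.3942
  2     1,562.50     1,294.8513     2,589.7026
  3     1,562.50     1,178.7449     3,536.2348
  4     1,562.50     1,073.0496     4,292.1982
  5    26,562.50    16,606.1379    83,030.6897
  Σ                 21,575.1779    94,871.2196
P = 21,575.1779; Macaulay duration = 94,871.2196 / 21,575.1779 = 4.39724 years.
Modified duration = D_Mac / (1 + y) = 4.39724 / 1.0985 = 4.00295 years.

4.003 years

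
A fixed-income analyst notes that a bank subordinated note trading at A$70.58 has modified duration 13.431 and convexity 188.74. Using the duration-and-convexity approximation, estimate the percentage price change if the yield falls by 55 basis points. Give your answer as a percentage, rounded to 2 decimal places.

Duration effect: -D_mod·Δy = -13.431 × (-0.0055) = +0.0738705
Convexity effect: ½·C·(Δy)² = 0.5 × 188.74 × (-0.0055)² = +0.0028546925
ΔP/P ≈ +0.0738705 + 0.0028546925 = +0.0767251925
= +7.67251925%.

+7.67%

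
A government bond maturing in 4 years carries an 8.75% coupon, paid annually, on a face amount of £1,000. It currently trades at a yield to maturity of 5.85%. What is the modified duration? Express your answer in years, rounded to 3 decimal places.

Periodic yield y = 0.0585. First find Macaulay duration:
  t   CF        PV=CF/(1+0.0585)^t    t·PV
  1        87.50        82.6641        82.6641
  2        87.50        78.0956       156.1911
  3        87.50        73.7795       221.3384
  4     1,087.50       866.2950     3,465.1801
  Σ                  1,100.8342     3,925.3737
P = 1,100.8342; Macaulay duration = 3,925.3737 / 1,100.8342 = 3.56582 years.
Modified duration = D_Mac / (1 + y) = 3.56582 / 1.0585 = 3.36875 years.

3.369 years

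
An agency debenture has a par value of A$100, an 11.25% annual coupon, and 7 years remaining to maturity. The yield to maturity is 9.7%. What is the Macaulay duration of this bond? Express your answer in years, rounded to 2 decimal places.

Periodic yield y = 0.097. Discount each cash flow and weight by its year:
  t   CF        PV=CF/(1+0.097)^t    t·PV
  1        11.25        10.2552        10.2552
  2        11.25         9.3484        18.6969
  3        11.25         8.5218        25.5655
  4        11.25         7.7683        31.0732
  5        11.25         7.0814        35.4070
  6        11.25         6.4552        38.7315
  7       111.25        58.1907       407.3349
  Σ                    107.6212       567.0642
Price P = Σ PV = 107.6212.
Macaulay duration = Σ(t·PV) / P = 567.0642 / 107.6212 = 5.26908 years.

5.27 years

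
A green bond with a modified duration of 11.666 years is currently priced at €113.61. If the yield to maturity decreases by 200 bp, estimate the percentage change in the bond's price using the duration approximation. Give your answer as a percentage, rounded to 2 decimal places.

Duration approximation: ΔP/P ≈ -D_mod · Δy = -11.666 × (-0.02) = +0.233320.
As a percentage: +23.3320%.

+23.33%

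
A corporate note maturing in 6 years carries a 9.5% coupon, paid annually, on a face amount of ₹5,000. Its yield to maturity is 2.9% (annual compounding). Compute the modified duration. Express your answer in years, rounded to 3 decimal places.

4.877 years

Periodic yield y = 0.029. First find Macaulay duration:
  t   CF        PV=CF/(1+0.029)^t    t·PV
  1       475.00       461.6132       461.6132
  2       475.00       448.6037       897.2074
  3       475.00       435.9608     1,307.8825
  4       475.00       423.6743     1,694.6972
  5       475.00       411.7340     2,058.6700
  6     5,475.00     4,612.0274    27,672.1642
  Σ                  6,793.6134    34,092.2345
P = 6,793.6134; Macaulay duration = 34,092.2345 / 6,793.6134 = 5.01828 years.
Modified duration = D_Mac / (1 + y) = 5.01828 / 1.029 = 4.87685 years.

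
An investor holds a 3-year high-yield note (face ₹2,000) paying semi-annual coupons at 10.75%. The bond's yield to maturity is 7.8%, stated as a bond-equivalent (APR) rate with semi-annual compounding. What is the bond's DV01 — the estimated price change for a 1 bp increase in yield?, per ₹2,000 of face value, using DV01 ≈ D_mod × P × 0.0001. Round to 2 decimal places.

₹0.55

Periodic yield y = 0.039.
  t   CF        PV=CF/(1+0.039)^t    t·PV
  1       107.50       103.4649       103.4649
  2       107.50        99.5812       199.1624
  3       107.50        95.8433       287.5299
  4       107.50        92.2457       368.9829
  5       107.50        88.7832       443.9159
  6     2,107.50     1,675.2294    10,051.3767
  Σ                  2,155.1477    11,454.4327
P = 2,155.1477; D_Mac = 5.31492 half-year periods = 2.65746 yrs; D_mod = 2.55771 yrs.
DV01 ≈ 2.55771 × 2,155.1477 × 0.0001 = 0.551224.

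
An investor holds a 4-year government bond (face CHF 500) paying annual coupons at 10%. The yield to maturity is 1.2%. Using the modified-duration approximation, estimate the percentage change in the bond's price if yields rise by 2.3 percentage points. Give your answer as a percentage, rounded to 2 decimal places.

Periodic yield y = 0.012. Modified duration first:
  t   CF        PV=CF/(1+0.012)^t    t·PV
  1        50.00        49.4071        49.4071
  2        50.00        48.8213        97.6425
  3        50.00        48.2424       144.7271
  4       550.00       524.3734     2,097.4935
  Σ                    670.8441     2,389.2702
P = 670.8441; D_Mac = 3.56159 yrs; D_mod = 3.56159/(1+0.012) = 3.51936 yrs.
ΔP/P ≈ -D_mod · Δy = -3.51936 × (+0.023) = -0.080945 = -8.0945%.

-8.09%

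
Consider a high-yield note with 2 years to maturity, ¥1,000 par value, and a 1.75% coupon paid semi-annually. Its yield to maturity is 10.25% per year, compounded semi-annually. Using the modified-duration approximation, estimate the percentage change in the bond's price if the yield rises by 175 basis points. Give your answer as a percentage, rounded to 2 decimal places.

Periodic yield y = 0.05125. Modified duration first:
  t   CF        PV=CF/(1+0.05125)^t    t·PV
  1         8.75         8.3234         8.3234
  2         8.75         7.9176        15.8353
  3         8.75         7.5316        22.5949
  4     1,008.75       825.9609     3,303.8438
  Σ                    849.7337     3,350.5974
P = 849.7337; D_Mac = 3.94311 half-year periods = 1.97156 yrs; D_mod = 1.97156/(1+0.05125) = 1.87544 yrs.
ΔP/P ≈ -D_mod · Δy = -1.87544 × (+0.0175) = -0.032820 = -3.2820%.

-3.28%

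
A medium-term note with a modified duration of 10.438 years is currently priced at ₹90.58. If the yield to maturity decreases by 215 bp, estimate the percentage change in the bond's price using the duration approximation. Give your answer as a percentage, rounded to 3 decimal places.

Duration approximation: ΔP/P ≈ -D_mod · Δy = -10.438 × (-0.0215) = +0.224417.
As a percentage: +22.4417%.

+22.442%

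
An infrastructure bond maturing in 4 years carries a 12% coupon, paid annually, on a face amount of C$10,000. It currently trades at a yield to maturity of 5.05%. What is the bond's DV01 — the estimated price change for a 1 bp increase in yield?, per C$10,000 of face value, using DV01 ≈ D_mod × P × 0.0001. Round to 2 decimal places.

C$4.11

Periodic yield y = 0.0505.
  t   CF        PV=CF/(1+0.0505)^t    t·PV
  1     1,200.00     1,142.3132     1,142.3132
  2     1,200.00     1,087.3995     2,174.7990
  3     1,200.00     1,035.1257     3,105.3770
  4    11,200.00     9,196.7376    36,786.9504
  Σ                 12,461.5760    43,209.4396
P = 12,461.5760; D_Mac = 3.46741 yrs; D_mod = 3.30073 yrs.
DV01 ≈ 3.30073 × 12,461.5760 × 0.0001 = 4.113226.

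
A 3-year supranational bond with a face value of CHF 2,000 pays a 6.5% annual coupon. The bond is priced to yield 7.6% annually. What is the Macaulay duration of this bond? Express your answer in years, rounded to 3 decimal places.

2.818 years

Periodic yield y = 0.076. Discount each cash flow and weight by its year:
  t   CF        PV=CF/(1+0.076)^t    t·PV
  1       130.00       120.8178       120.8178
  2       130.00       112.2842       224.5685
  3     2,130.00     1,709.7901     5,129.3702
  Σ                  1,942.8922     5,474.7565
Price P = Σ PV = 1,942.8922.
Macaulay duration = Σ(t·PV) / P = 5,474.7565 / 1,942.8922 = 2.81784 years.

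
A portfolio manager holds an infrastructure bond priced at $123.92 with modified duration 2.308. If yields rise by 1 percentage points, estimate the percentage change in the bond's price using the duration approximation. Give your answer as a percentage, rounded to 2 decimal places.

Duration approximation: ΔP/P ≈ -D_mod · Δy = -2.308 × (+0.01) = -0.023080.
As a percentage: -2.3080%.

-2.31%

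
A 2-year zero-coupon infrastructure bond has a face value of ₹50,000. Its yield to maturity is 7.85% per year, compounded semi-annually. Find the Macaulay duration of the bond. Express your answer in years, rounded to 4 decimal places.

2.0000 years

A zero-coupon bond has a single cash flow at maturity, so its Macaulay duration equals its maturity: 2 years.
(Equivalently: 4 semi-annual periods ÷ 2 = 2 years.)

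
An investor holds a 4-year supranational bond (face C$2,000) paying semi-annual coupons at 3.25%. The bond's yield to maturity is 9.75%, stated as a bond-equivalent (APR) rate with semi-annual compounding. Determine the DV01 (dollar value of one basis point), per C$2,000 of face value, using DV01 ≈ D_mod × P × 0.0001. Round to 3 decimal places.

C$0.564

Periodic yield y = 0.04875.
  t   CF        PV=CF/(1+0.04875)^t    t·PV
  1        32.50        30.9893        30.9893
  2        32.50        29.5488        59.0975
  3        32.50        28.1752        84.5257
  4        32.50        26.8655       107.4621
  5        32.50        25.6167       128.0836
  6        32.50        24.4260       146.5557
  7        32.50        23.2905       163.0338
  8     2,032.50     1,388.8481    11,110.7852
  Σ                  1,577.7602    11,830.5329
P = 1,577.7602; D_Mac = 7.49831 half-year periods = 3.74915 yrs; D_mod = 3.57488 yrs.
DV01 ≈ 3.57488 × 1,577.7602 × 0.0001 = 0.564030.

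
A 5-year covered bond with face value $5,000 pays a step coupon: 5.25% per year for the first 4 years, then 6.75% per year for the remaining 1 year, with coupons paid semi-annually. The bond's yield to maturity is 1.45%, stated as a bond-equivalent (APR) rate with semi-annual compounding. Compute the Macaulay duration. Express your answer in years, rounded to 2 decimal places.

4.52 years

Periodic yield y = 0.00725. Discount each cash flow and weight by its period:
  t   CF        PV=CF/(1+0.00725)^t    t·PV
  1       131.25       130.3053       130.3053
  2       131.25       129.3674       258.7347
  3       131.25       128.4362       385.3086
  4       131.25       127.5118       510.0470
  5       131.25       126.5939       632.9697
  6       131.25       125.6827       754.0965
  7       131.25       124.7781       873.4467
  8       131.25       123.8800       991.0398
  9       168.75       158.1278     1,423.1504
  10    5,168.75     4,808.5348    48,085.3483
  Σ                  5,983.2180    54,044.4471
Price P = Σ PV = 5,983.2180.
Macaulay duration = Σ(t·PV) / P = 54,044.4471 / 5,983.2180 = 9.03267 half-year periods.
In years: 9.03267 / 2 = 4.51634 years.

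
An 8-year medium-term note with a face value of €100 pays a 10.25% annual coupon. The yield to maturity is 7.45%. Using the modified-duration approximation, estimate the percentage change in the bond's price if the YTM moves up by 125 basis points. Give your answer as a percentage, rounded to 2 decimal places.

-6.98%

Periodic yield y = 0.0745. Modified duration first:
  t   CF        PV=CF/(1+0.0745)^t    t·PV
  1        10.25         9.5393         9.5393
  2        10.25         8.8779        17.7558
  3        10.25         8.2624        24.7871
  4        10.25         7.6895        30.7580
  5        10.25         7.1564        35.7818
  6        10.25         6.6602        39.9610
  7        10.25         6.1984        43.3887
  8       110.25        62.0479       496.3834
  Σ                    116.4319       698.3552
P = 116.4319; D_Mac = 5.99797 yrs; D_mod = 5.99797/(1+0.0745) = 5.58210 yrs.
ΔP/P ≈ -D_mod · Δy = -5.58210 × (+0.0125) = -0.069776 = -6.9776%.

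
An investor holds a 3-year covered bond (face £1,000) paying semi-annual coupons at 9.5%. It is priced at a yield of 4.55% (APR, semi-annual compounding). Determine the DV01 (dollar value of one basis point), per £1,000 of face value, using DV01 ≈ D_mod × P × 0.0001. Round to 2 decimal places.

£0.30

Periodic yield y = 0.02275.
  t   CF        PV=CF/(1+0.02275)^t    t·PV
  1        47.50        46.4434        46.4434
  2        47.50        45.4103        90.8207
  3        47.50        44.4002       133.2007
  4        47.50        43.4126       173.6503
  5        47.50        42.4469       212.2346
  6     1,047.50       915.2444     5,491.4667
  Σ                  1,137.3579     6,147.8164
P = 1,137.3579; D_Mac = 5.40535 half-year periods = 2.70267 yrs; D_mod = 2.64256 yrs.
DV01 ≈ 2.64256 × 1,137.3579 × 0.0001 = 0.300553.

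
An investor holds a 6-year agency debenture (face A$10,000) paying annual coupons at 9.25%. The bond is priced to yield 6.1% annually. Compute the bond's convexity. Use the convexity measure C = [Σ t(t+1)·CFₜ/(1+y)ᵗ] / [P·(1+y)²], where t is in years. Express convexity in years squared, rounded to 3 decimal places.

28.691

With y = 0.061:
  t   CF        PV=CF/(1+0.061)^t    t·PV        t(t+1)·PV
  1       925.00       871.8190       871.8190       1,743.6381
  2       925.00       821.6956     1,643.3912       4,930.1736
  3       925.00       774.4539     2,323.3618       9,293.4470
  4       925.00       729.9283     2,919.7132      14,598.5658
  5       925.00       687.9626     3,439.8129      20,638.8772
  6    10,925.00     7,658.2430    45,949.4580     321,646.2057
  Σ                 11,544.1024    57,147.5560     372,850.9075
P = 11,544.1024.
Convexity = Σ t(t+1)·PV / [P·(1+y)²] = 372,850.9075 / (11,544.1024 × 1.125721) = 28.69091.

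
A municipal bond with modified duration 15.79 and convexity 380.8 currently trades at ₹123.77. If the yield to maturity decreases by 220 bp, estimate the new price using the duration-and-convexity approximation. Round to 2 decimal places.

Duration effect: -D_mod·Δy = -15.79 × (-0.022) = +0.347380
Convexity effect: ½·C·(Δy)² = 0.5 × 380.8 × (-0.022)² = +0.0921536
ΔP/P ≈ +0.347380 + 0.0921536 = +0.4395336
New price ≈ 123.77 × (1 + 0.4395336) = 178.171073672.

₹178.17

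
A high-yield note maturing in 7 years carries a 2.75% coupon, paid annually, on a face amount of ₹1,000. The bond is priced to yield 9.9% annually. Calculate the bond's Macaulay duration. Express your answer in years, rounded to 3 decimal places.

Periodic yield y = 0.099. Discount each cash flow and weight by its year:
  t   CF        PV=CF/(1+0.099)^t    t·PV
  1        27.50        25.0227        25.0227
  2        27.50        22.7687        45.5373
  3        27.50        20.7176        62.1528
  4        27.50        18.8513        75.4053
  5        27.50        17.1532        85.7658
  6        27.50        15.6080        93.6478
  7     1,027.50       530.6376     3,714.4629
  Σ                    650.7590     4,101.9947
Price P = Σ PV = 650.7590.
Macaulay duration = Σ(t·PV) / P = 4,101.9947 / 650.7590 = 6.30340 years.

6.303 years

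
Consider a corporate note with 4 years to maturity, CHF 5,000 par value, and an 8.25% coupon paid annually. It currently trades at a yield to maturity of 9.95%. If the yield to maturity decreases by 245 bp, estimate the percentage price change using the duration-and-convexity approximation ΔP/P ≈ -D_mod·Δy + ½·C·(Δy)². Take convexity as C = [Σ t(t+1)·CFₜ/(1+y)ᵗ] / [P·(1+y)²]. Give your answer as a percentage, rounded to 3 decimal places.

+8.338%

With y = 0.0995:
  t   CF        PV=CF/(1+0.0995)^t    t·PV        t(t+1)·PV
  1       412.50       375.1705       375.1705         750.3411
  2       412.50       341.2192       682.4384       2,047.3153
  3       412.50       310.3404       931.0211       3,724.0843
  4     5,412.50     3,703.5394    14,814.1578      74,070.7889
  Σ                  4,730.2696    16,802.7878      80,592.5295
P = 4,730.2696; D_Mac = 3.55218 yrs; D_mod = 3.23073 yrs; C = 14.09349.
Duration effect: -3.23073 × (-0.0245) = +0.079153
Convexity effect: 0.5 × 14.09349 × (-0.0245)² = +0.0042298
ΔP/P ≈ +0.079153 + 0.0042298 = +0.083383 = +8.3383%.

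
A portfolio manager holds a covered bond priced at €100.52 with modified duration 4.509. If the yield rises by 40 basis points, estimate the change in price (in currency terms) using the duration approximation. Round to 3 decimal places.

-€1.813

Duration approximation: ΔP/P ≈ -D_mod · Δy = -4.509 × (+0.004) = -0.018036.
ΔP ≈ 100.52 × (-0.018036) = -1.81297872.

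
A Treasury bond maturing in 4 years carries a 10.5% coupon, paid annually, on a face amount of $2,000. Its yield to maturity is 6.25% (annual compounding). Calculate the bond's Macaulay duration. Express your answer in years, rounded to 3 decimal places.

Periodic yield y = 0.0625. Discount each cash flow and weight by its year:
  t   CF        PV=CF/(1+0.0625)^t    t·PV
  1       210.00       197.6471       197.6471
  2       210.00       186.0208       372.0415
  3       210.00       175.0784       525.2351
  4     2,210.00     1,734.1095     6,936.4380
  Σ                  2,292.8557     8,031.3617
Price P = Σ PV = 2,292.8557.
Macaulay duration = Σ(t·PV) / P = 8,031.3617 / 2,292.8557 = 3.50278 years.

3.503 years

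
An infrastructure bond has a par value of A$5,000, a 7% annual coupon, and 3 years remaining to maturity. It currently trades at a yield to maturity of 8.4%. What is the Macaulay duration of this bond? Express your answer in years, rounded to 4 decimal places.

Periodic yield y = 0.084. Discount each cash flow and weight by its year:
  t   CF        PV=CF/(1+0.084)^t    t·PV
  1       350.00       322.8782       322.8782
  2       350.00       297.8581       595.7163
  3     5,350.00     4,200.1610    12,600.4829
  Σ                  4,820.8973    13,519.0774
Price P = Σ PV = 4,820.8973.
Macaulay duration = Σ(t·PV) / P = 13,519.0774 / 4,820.8973 = 2.80427 years.

2.8043 years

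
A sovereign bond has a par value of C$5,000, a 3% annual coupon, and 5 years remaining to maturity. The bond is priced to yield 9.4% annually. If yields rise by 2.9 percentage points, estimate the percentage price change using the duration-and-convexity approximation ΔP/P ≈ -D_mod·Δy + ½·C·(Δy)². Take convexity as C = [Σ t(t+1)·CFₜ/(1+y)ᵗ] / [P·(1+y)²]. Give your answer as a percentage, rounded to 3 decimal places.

With y = 0.094:
  t   CF        PV=CF/(1+0.094)^t    t·PV        t(t+1)·PV
  1       150.00       137.1115       137.1115         274.2230
  2       150.00       125.3305       250.6609         751.9827
  3       150.00       114.5617       343.6850       1,374.7399
  4       150.00       104.7182       418.8726       2,094.3630
  5     5,150.00     3,286.4015    16,432.0075      98,592.0448
  Σ                  3,768.1233    17,582.3375     103,087.3535
P = 3,768.1233; D_Mac = 4.66607 yrs; D_mod = 4.26515 yrs; C = 22.85839.
Duration effect: -4.26515 × (+0.029) = -0.123689
Convexity effect: 0.5 × 22.85839 × (0.029)² = +0.0096120
ΔP/P ≈ -0.123689 + 0.0096120 = -0.114077 = -11.4077%.

-11.408%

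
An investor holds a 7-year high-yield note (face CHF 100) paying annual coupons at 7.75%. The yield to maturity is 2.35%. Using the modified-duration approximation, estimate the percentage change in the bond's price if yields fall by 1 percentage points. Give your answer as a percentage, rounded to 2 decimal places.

+5.73%

Periodic yield y = 0.0235. Modified duration first:
  t   CF        PV=CF/(1+0.0235)^t    t·PV
  1         7.75         7.5721         7.5721
  2         7.75         7.3982        14.7964
  3         7.75         7.2283        21.6850
  4         7.75         7.0624        28.2495
  5         7.75         6.9002        34.5011
  6         7.75         6.7418        40.4507
  7       107.75        91.5804       641.0625
  Σ                    134.4833       788.3172
P = 134.4833; D_Mac = 5.86182 yrs; D_mod = 5.86182/(1+0.0235) = 5.72723 yrs.
ΔP/P ≈ -D_mod · Δy = -5.72723 × (-0.01) = +0.057272 = +5.7272%.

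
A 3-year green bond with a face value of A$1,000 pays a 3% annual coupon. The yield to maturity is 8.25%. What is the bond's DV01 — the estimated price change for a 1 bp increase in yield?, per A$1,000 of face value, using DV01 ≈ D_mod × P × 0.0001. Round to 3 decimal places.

Periodic yield y = 0.0825.
  t   CF        PV=CF/(1+0.0825)^t    t·PV
  1        30.00        27.7136        27.7136
  2        30.00        25.6015        51.2030
  3     1,030.00       811.9953     2,435.9859
  Σ                    865.3104     2,514.9025
P = 865.3104; D_Mac = 2.90636 yrs; D_mod = 2.68486 yrs.
DV01 ≈ 2.68486 × 865.3104 × 0.0001 = 0.232324.

A$0.232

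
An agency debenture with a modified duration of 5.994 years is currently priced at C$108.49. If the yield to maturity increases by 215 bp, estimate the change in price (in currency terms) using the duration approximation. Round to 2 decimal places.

-C$13.98

Duration approximation: ΔP/P ≈ -D_mod · Δy = -5.994 × (+0.0215) = -0.128871.
ΔP ≈ 108.49 × (-0.128871) = -13.98121479.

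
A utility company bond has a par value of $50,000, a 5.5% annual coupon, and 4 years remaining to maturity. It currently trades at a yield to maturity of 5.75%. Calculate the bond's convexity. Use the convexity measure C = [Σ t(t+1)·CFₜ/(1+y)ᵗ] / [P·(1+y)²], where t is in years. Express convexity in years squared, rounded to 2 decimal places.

With y = 0.0575:
  t   CF        PV=CF/(1+0.0575)^t    t·PV        t(t+1)·PV
  1     2,750.00     2,600.4728     2,600.4728       5,200.9456
  2     2,750.00     2,459.0759     4,918.1519      14,754.4557
  3     2,750.00     2,325.3673     6,976.1020      27,904.4079
  4    52,750.00    42,179.4546   168,717.8184     843,589.0919
  Σ                 49,564.3707   183,212.5451     891,448.9012
P = 49,564.3707.
Convexity = Σ t(t+1)·PV / [P·(1+y)²] = 891,448.9012 / (49,564.3707 × 1.118306) = 16.08296.

16.08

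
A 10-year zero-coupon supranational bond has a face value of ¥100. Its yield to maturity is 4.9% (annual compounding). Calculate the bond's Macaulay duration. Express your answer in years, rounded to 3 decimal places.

10.000 years

A zero-coupon bond has a single cash flow at maturity, so its Macaulay duration equals its maturity: 10 years.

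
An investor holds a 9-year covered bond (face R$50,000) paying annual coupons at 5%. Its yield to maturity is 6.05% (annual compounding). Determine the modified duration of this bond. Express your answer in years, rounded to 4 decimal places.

6.9741 years

Periodic yield y = 0.0605. First find Macaulay duration:
  t   CF        PV=CF/(1+0.0605)^t    t·PV
  1     2,500.00     2,357.3786     2,357.3786
  2     2,500.00     2,222.8935     4,445.7871
  3     2,500.00     2,096.0807     6,288.2420
  4     2,500.00     1,976.5023     7,906.0091
  5     2,500.00     1,863.7457     9,318.7283
  6     2,500.00     1,757.4216    10,544.5299
  7     2,500.00     1,657.1633    11,600.1429
  8     2,500.00     1,562.6245    12,500.9959
  9    52,500.00    30,943.0592   278,487.5325
  Σ                 46,436.8693   343,449.3462
P = 46,436.8693; Macaulay duration = 343,449.3462 / 46,436.8693 = 7.39605 years.
Modified duration = D_Mac / (1 + y) = 7.39605 / 1.0605 = 6.97411 years.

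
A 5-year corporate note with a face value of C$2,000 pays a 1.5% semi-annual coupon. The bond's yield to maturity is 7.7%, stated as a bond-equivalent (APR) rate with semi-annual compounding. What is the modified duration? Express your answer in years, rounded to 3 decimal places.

Periodic yield y = 0.0385. First find Macaulay duration:
  t   CF        PV=CF/(1+0.0385)^t    t·PV
  1        15.00        14.4439        14.4439
  2        15.00        13.9084        27.8169
  3        15.00        13.3928        40.1784
  4        15.00        12.8963        51.5852
  5        15.00        12.4182        62.0910
  6        15.00        11.9578        71.7470
  7        15.00        11.5145        80.6016
  8        15.00        11.0876        88.7011
  9        15.00        10.6766        96.0894
  10    2,015.00     1,381.0520    13,810.5203
  Σ                  1,493.3483    14,343.7749
P = 1,493.3483; Macaulay duration = 14,343.7749 / 1,493.3483 = 9.60511 half-year periods = 4.80256 years.
Modified duration = D_Mac / (1 + y) = 4.80256 / 1.0385 = 4.62451 years.

4.625 years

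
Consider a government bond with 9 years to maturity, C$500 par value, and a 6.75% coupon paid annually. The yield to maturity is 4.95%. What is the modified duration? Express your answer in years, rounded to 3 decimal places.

6.821 years

Periodic yield y = 0.0495. First find Macaulay duration:
  t   CF        PV=CF/(1+0.0495)^t    t·PV
  1        33.75        32.1582        32.1582
  2        33.75        30.6414        61.2828
  3        33.75        29.1962        87.5886
  4        33.75        27.8192       111.2766
  5        33.75        26.5071       132.5353
  6        33.75        25.2568       151.5411
  7        33.75        24.0656       168.4592
  8        33.75        22.9305       183.4443
  9       533.75       345.5381     3,109.8426
  Σ                    564.1131     4,038.1288
P = 564.1131; Macaulay duration = 4,038.1288 / 564.1131 = 7.15837 years.
Modified duration = D_Mac / (1 + y) = 7.15837 / 1.0495 = 6.82074 years.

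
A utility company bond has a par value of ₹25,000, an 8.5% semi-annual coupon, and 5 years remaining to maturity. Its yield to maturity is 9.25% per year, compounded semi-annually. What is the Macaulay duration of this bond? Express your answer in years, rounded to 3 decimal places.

4.161 years

Periodic yield y = 0.04625. Discount each cash flow and weight by its period:
  t   CF        PV=CF/(1+0.04625)^t    t·PV
  1     1,062.50     1,015.5317     1,015.5317
  2     1,062.50       970.6396     1,941.2792
  3     1,062.50       927.7320     2,783.1959
  4     1,062.50       886.7211     3,546.8845
  5     1,062.50       847.5232     4,237.6159
  6     1,062.50       810.0580     4,860.3480
  7     1,062.50       774.2490     5,419.7429
  8     1,062.50       740.0229     5,920.1834
  9     1,062.50       707.3098     6,365.7886
  10   26,062.50    16,582.9336   165,829.3362
  Σ                 24,262.7209   201,919.9061
Price P = Σ PV = 24,262.7209.
Macaulay duration = Σ(t·PV) / P = 201,919.9061 / 24,262.7209 = 8.32223 half-year periods.
In years: 8.32223 / 2 = 4.16111 years.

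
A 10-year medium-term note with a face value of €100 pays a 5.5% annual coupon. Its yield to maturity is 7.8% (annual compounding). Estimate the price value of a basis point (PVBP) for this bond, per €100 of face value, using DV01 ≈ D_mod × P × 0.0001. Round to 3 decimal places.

Periodic yield y = 0.078.
  t   CF        PV=CF/(1+0.078)^t    t·PV
  1         5.50         5.1020         5.1020
  2         5.50         4.7329         9.4658
  3         5.50         4.3904        13.1713
  4         5.50         4.0727        16.2910
  5         5.50         3.7781        18.8903
  6         5.50         3.5047        21.0282
  7         5.50         3.2511        22.7578
  8         5.50         3.0159        24.1270
  9         5.50         2.7977        25.1789
  10      105.50        49.7811       497.8114
  Σ                     84.4266       653.8235
P = 84.4266; D_Mac = 7.74428 yrs; D_mod = 7.18394 yrs.
DV01 ≈ 7.18394 × 84.4266 × 0.0001 = 0.060652.

€0.061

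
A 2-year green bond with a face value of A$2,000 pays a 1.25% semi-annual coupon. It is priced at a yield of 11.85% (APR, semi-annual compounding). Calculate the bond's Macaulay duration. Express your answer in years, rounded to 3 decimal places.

1.979 years

Periodic yield y = 0.05925. Discount each cash flow and weight by its period:
  t   CF        PV=CF/(1+0.05925)^t    t·PV
  1        12.50        11.8008        11.8008
  2        12.50        11.1407        22.2814
  3        12.50        10.5176        31.5527
  4     2,012.50     1,598.6081     6,394.4322
  Σ                  1,632.0671     6,460.0671
Price P = Σ PV = 1,632.0671.
Macaulay duration = Σ(t·PV) / P = 6,460.0671 / 1,632.0671 = 3.95821 half-year periods.
In years: 3.95821 / 2 = 1.97911 years.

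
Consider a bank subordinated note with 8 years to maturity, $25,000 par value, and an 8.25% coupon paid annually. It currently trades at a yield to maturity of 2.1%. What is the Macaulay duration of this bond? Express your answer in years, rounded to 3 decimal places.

6.501 years

Periodic yield y = 0.021. Discount each cash flow and weight by its year:
  t   CF        PV=CF/(1+0.021)^t    t·PV
  1     2,062.50     2,020.0784     2,020.0784
  2     2,062.50     1,978.5292     3,957.0585
  3     2,062.50     1,937.8347     5,813.5041
  4     2,062.50     1,897.9772     7,591.9088
  5     2,062.50     1,858.9395     9,294.6973
  6     2,062.50     1,820.7047    10,924.2280
  7     2,062.50     1,783.2563    12,482.7940
  8    27,062.50    22,917.2223   183,337.7782
  Σ                 36,214.5422   235,422.0472
Price P = Σ PV = 36,214.5422.
Macaulay duration = Σ(t·PV) / P = 235,422.0472 / 36,214.5422 = 6.50076 years.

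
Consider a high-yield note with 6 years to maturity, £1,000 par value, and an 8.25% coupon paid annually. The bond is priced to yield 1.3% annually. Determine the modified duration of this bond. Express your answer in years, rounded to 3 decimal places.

Periodic yield y = 0.013. First find Macaulay duration:
  t   CF        PV=CF/(1+0.013)^t    t·PV
  1        82.50        81.4413        81.4413
  2        82.50        80.3961       160.7922
  3        82.50        79.3644       238.0931
  4        82.50        78.3459       313.3835
  5        82.50        77.3405       386.7023
  6     1,082.50     1,001.7774     6,010.6644
  Σ                  1,398.6655     7,191.0769
P = 1,398.6655; Macaulay duration = 7,191.0769 / 1,398.6655 = 5.14138 years.
Modified duration = D_Mac / (1 + y) = 5.14138 / 1.013 = 5.07540 years.

5.075 years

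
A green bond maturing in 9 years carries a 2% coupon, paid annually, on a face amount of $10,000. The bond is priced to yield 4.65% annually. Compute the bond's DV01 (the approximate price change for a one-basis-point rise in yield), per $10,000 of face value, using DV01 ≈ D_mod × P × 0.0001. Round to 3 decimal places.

Periodic yield y = 0.0465.
  t   CF        PV=CF/(1+0.0465)^t    t·PV
  1       200.00       191.1132       191.1132
  2       200.00       182.6213       365.2427
  3       200.00       174.5068       523.5203
  4       200.00       166.7528       667.0111
  5       200.00       159.3433       796.7165
  6       200.00       152.2631       913.5785
  7       200.00       145.4974     1,018.4821
  8       200.00       139.0324     1,112.2595
  9    10,200.00     6,775.5894    60,980.3043
  Σ                  8,086.7198    66,568.2282
P = 8,086.7198; D_Mac = 8.23180 yrs; D_mod = 7.86603 yrs.
DV01 ≈ 7.86603 × 8,086.7198 × 0.0001 = 6.361035.

$6.361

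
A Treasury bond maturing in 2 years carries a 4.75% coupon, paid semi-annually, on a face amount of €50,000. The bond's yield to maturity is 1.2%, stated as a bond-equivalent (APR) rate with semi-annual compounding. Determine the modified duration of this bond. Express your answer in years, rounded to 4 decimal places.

1.9225 years

Periodic yield y = 0.006. First find Macaulay duration:
  t   CF        PV=CF/(1+0.006)^t    t·PV
  1     1,187.50     1,180.4175     1,180.4175
  2     1,187.50     1,173.3772     2,346.7545
  3     1,187.50     1,166.3790     3,499.1369
  4    51,187.50    49,977.2087   199,908.8347
  Σ                 53,497.3824   206,935.1435
P = 53,497.3824; Macaulay duration = 206,935.1435 / 53,497.3824 = 3.86814 half-year periods = 1.93407 years.
Modified duration = D_Mac / (1 + y) = 1.93407 / 1.006 = 1.92253 years.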